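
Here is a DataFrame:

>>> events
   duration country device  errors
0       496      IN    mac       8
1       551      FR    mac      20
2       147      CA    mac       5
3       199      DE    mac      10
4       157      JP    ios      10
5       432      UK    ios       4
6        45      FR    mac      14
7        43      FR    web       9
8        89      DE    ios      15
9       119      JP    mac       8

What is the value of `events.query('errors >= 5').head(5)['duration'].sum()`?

1550

filter rows where errors >= 5:
   duration country device  errors
0       496      IN    mac       8
1       551      FR    mac      20
2       147      CA    mac       5
3       199      DE    mac      10
4       157      JP    ios      10
6        45      FR    mac      14
7        43      FR    web       9
8        89      DE    ios      15
9       119      JP    mac       8
take first 5 rows:
   duration country device  errors
0       496      IN    mac       8
1       551      FR    mac      20
2       147      CA    mac       5
3       199      DE    mac      10
4       157      JP    ios      10
sum of column 'duration' → 1550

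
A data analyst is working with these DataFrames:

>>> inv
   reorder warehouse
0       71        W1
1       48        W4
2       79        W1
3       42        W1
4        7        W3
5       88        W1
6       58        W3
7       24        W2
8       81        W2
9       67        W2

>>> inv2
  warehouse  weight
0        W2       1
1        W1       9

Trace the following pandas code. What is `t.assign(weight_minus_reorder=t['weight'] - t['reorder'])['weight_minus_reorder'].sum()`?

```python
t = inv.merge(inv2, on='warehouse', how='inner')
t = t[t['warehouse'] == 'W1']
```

merge on 'warehouse' (how='inner') → 7 rows:
   reorder warehouse  weight
0       71        W1       9
1       79        W1       9
2       42        W1       9
3       88        W1       9
4       24        W2       1
5       81        W2       1
6       67        W2       1
filter rows where warehouse == 'W1':
   reorder warehouse  weight
0       71        W1       9
1       79        W1       9
2       42        W1       9
3       88        W1       9
add column weight_minus_reorder = t['weight'] - t['reorder']:
   reorder warehouse  weight  weight_minus_reorder
0       71        W1       9                   -62
1       79        W1       9                   -70
2       42        W1       9                   -33
3       88        W1       9                   -79
The sum of column 'weight_minus_reorder' is -244.

-244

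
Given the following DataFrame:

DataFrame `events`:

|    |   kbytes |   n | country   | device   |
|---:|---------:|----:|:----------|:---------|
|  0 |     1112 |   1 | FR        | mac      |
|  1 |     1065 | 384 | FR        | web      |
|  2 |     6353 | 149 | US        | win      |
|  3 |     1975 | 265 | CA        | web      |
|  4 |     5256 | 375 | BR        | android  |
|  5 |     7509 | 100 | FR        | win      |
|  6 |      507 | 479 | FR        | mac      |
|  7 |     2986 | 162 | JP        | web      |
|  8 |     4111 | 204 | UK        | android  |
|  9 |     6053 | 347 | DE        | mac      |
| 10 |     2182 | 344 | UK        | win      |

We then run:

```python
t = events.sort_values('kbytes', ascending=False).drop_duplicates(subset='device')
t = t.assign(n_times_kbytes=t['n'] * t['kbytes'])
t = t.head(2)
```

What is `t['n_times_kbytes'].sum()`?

sort by kbytes descending:
    kbytes    n country   device
5     7509  100      FR      win
2     6353  149      US      win
9     6053  347      DE      mac
4     5256  375      BR  android
8     4111  204      UK  android
7     2986  162      JP      web
10    2182  344      UK      win
3     1975  265      CA      web
0     1112    1      FR      mac
1     1065  384      FR      web
6      507  479      FR      mac
drop duplicate device (keep=first):
   kbytes    n country   device
5    7509  100      FR      win
9    6053  347      DE      mac
4    5256  375      BR  android
7    2986  162      JP      web
add column n_times_kbytes = t['n'] * t['kbytes']:
   kbytes    n country   device  n_times_kbytes
5    7509  100      FR      win          750900
9    6053  347      DE      mac         2100391
4    5256  375      BR  android         1971000
7    2986  162      JP      web          483732
take first 2 rows:
   kbytes    n country device  n_times_kbytes
5    7509  100      FR    win          750900
9    6053  347      DE    mac         2100391
Taking the sum of column 'n_times_kbytes' gives 2851291.

2851291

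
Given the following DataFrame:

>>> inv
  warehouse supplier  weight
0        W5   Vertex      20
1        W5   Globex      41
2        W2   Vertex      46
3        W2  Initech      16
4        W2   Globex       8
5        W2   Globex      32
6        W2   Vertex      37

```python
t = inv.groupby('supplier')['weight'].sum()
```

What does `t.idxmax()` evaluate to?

group by supplier, sum of weight:
supplier
Globex      81
Initech     16
Vertex     103
Name: weight, dtype: int64

Vertex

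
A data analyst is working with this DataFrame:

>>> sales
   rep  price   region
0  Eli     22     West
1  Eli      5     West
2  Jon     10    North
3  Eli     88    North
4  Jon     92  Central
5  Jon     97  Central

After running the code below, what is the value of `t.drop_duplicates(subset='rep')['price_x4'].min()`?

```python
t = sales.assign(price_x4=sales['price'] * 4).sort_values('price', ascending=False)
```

352

add column price_x4 = sales['price'] * 4:
   rep  price   region  price_x4
0  Eli     22     West        88
1  Eli      5     West        20
2  Jon     10    North        40
3  Eli     88    North       352
4  Jon     92  Central       368
5  Jon     97  Central       388
sort by price descending:
   rep  price   region  price_x4
5  Jon     97  Central       388
4  Jon     92  Central       368
3  Eli     88    North       352
0  Eli     22     West        88
2  Jon     10    North        40
1  Eli      5     West        20
drop duplicate rep (keep=first):
   rep  price   region  price_x4
5  Jon     97  Central       388
3  Eli     88    North       352
Finally, min of column 'price_x4' = 352.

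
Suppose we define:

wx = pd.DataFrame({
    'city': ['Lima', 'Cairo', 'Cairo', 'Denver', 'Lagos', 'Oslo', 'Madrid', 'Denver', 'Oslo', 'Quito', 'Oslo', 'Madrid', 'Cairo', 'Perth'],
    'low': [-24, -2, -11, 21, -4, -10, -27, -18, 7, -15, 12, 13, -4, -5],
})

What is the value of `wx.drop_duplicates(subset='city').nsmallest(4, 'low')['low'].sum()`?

drop duplicate city (keep=first):
      city  low
0     Lima  -24
1    Cairo   -2
3   Denver   21
4    Lagos   -4
5     Oslo  -10
6   Madrid  -27
9    Quito  -15
13   Perth   -5
take 4 rows with smallest low:
     city  low
6  Madrid  -27
0    Lima  -24
9   Quito  -15
5    Oslo  -10

-76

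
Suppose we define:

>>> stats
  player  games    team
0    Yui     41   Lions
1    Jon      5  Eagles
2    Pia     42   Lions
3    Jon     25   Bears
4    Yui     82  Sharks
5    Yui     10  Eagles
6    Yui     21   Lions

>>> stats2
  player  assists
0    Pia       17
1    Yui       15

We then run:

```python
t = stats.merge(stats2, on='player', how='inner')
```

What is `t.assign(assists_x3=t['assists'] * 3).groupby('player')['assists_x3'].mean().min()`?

merge on 'player' (how='inner') → 5 rows:
  player  games    team  assists
0    Yui     41   Lions       15
1    Pia     42   Lions       17
2    Yui     82  Sharks       15
3    Yui     10  Eagles       15
4    Yui     21   Lions       15
add column assists_x3 = t['assists'] * 3:
  player  games    team  assists  assists_x3
0    Yui     41   Lions       15          45
1    Pia     42   Lions       17          51
2    Yui     82  Sharks       15          45
3    Yui     10  Eagles       15          45
4    Yui     21   Lions       15          45
group by player, mean of assists_x3:
player
Pia    51.0
Yui    45.0
Name: assists_x3, dtype: float64

45.0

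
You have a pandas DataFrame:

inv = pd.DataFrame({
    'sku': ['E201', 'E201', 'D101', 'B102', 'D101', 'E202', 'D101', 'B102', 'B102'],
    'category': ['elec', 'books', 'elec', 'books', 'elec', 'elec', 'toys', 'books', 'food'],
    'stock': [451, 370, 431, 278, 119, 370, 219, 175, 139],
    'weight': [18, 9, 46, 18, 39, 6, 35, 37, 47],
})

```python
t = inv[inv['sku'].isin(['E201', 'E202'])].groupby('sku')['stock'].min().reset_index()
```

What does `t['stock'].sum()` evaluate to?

740

filter rows where sku in ['E201', 'E202']:
    sku category  stock  weight
0  E201     elec    451      18
1  E201    books    370       9
5  E202     elec    370       6
group by sku, min of stock:
sku
E201    370
E202    370
Name: stock, dtype: int64
reset_index():
    sku  stock
0  E201    370
1  E202    370
Reading off the sum of column 'stock', we get 740.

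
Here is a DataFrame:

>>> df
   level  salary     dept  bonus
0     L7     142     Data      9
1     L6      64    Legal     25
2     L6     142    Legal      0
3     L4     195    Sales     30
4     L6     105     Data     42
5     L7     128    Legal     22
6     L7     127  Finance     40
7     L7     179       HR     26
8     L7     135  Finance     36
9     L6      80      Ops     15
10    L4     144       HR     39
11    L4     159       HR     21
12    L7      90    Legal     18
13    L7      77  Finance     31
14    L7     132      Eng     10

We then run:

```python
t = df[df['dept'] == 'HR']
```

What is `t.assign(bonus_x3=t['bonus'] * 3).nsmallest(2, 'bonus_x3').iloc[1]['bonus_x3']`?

78

filter rows where dept == 'HR':
   level  salary dept  bonus
7     L7     179   HR     26
10    L4     144   HR     39
11    L4     159   HR     21
add column bonus_x3 = t['bonus'] * 3:
   level  salary dept  bonus  bonus_x3
7     L7     179   HR     26        78
10    L4     144   HR     39       117
11    L4     159   HR     21        63
take 2 rows with smallest bonus_x3:
   level  salary dept  bonus  bonus_x3
11    L4     159   HR     21        63
7     L7     179   HR     26        78
So iloc[1]['bonus_x3'] = 78.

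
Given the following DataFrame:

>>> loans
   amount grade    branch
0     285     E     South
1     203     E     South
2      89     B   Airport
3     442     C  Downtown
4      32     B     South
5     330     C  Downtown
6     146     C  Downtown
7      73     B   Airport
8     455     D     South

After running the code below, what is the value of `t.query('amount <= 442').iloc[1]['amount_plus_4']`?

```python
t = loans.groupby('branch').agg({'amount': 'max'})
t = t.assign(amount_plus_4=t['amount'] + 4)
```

group by branch, max of amount:
          amount
branch          
Airport       89
Downtown     442
South        455
add column amount_plus_4 = t['amount'] + 4:
          amount  amount_plus_4
branch                         
Airport       89             93
Downtown     442            446
South        455            459
filter rows where amount <= 442:
          amount  amount_plus_4
branch                         
Airport       89             93
Downtown     442            446

446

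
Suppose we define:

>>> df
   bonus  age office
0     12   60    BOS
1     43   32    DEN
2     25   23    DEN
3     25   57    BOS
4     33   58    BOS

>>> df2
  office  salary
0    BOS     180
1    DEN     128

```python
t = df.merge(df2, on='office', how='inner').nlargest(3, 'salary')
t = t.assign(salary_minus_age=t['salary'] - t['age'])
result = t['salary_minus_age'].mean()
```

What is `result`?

121.666666667

merge on 'office' (how='inner') → 5 rows:
   bonus  age office  salary
0     12   60    BOS     180
1     43   32    DEN     128
2     25   23    DEN     128
3     25   57    BOS     180
4     33   58    BOS     180
take 3 rows with largest salary:
   bonus  age office  salary
0     12   60    BOS     180
3     25   57    BOS     180
4     33   58    BOS     180
add column salary_minus_age = t['salary'] - t['age']:
   bonus  age office  salary  salary_minus_age
0     12   60    BOS     180               120
3     25   57    BOS     180               123
4     33   58    BOS     180               122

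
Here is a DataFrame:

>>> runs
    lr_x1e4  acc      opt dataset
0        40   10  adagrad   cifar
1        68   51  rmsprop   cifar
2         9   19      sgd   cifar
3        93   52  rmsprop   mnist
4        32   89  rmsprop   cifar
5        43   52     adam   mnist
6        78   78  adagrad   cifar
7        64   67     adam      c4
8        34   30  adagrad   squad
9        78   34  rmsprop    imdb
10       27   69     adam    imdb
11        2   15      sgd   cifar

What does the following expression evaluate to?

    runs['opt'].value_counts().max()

4

value_counts of opt:
opt
rmsprop    4
adagrad    3
adam       3
sgd        2
Name: count, dtype: int64
The max of the resulting series is 4.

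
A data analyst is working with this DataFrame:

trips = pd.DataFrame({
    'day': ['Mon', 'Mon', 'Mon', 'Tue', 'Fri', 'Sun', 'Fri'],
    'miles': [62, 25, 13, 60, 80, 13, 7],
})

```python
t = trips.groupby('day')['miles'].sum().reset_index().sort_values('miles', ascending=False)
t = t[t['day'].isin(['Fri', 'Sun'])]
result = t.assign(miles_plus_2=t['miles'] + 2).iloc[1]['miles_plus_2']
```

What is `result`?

15

group by day, sum of miles:
day
Fri     87
Mon    100
Sun     13
Tue     60
Name: miles, dtype: int64
reset_index():
   day  miles
0  Fri     87
1  Mon    100
2  Sun     13
3  Tue     60
sort by miles descending:
   day  miles
1  Mon    100
0  Fri     87
3  Tue     60
2  Sun     13
filter rows where day in ['Fri', 'Sun']:
   day  miles
0  Fri     87
2  Sun     13
add column miles_plus_2 = t['miles'] + 2:
   day  miles  miles_plus_2
0  Fri     87            89
2  Sun     13            15
Then the value at position 1, column 'miles_plus_2': 15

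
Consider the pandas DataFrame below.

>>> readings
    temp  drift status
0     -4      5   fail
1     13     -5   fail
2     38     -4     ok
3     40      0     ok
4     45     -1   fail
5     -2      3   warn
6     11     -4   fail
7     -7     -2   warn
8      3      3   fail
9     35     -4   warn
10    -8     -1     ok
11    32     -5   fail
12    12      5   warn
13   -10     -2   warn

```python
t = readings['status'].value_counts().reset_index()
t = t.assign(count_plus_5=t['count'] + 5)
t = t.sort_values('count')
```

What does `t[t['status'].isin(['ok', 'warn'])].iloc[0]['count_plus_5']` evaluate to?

8

value_counts of status:
status
fail    6
warn    5
ok      3
Name: count, dtype: int64
reset_index():
  status  count
0   fail      6
1   warn      5
2     ok      3
add column count_plus_5 = t['count'] + 5:
  status  count  count_plus_5
0   fail      6            11
1   warn      5            10
2     ok      3             8
sort by count:
  status  count  count_plus_5
2     ok      3             8
1   warn      5            10
0   fail      6            11
filter rows where status in ['ok', 'warn']:
  status  count  count_plus_5
2     ok      3             8
1   warn      5            10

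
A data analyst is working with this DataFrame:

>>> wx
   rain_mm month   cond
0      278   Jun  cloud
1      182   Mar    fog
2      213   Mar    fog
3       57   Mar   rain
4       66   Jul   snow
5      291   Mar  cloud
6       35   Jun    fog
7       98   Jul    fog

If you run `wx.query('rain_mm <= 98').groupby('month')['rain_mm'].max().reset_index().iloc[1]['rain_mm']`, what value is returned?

filter rows where rain_mm <= 98:
   rain_mm month  cond
3       57   Mar  rain
4       66   Jul  snow
6       35   Jun   fog
7       98   Jul   fog
group by month, max of rain_mm:
month
Jul    98
Jun    35
Mar    57
Name: rain_mm, dtype: int64
reset_index():
  month  rain_mm
0   Jul       98
1   Jun       35
2   Mar       57
value at position 1, column 'rain_mm' → 35

35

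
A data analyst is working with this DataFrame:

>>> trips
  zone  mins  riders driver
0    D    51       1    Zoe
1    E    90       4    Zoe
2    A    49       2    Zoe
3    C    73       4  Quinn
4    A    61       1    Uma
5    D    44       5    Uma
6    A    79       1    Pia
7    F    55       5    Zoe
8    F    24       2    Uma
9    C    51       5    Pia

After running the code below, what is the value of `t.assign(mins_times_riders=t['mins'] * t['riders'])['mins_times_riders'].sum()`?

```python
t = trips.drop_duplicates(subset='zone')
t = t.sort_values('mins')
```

1076

drop duplicate zone (keep=first):
  zone  mins  riders driver
0    D    51       1    Zoe
1    E    90       4    Zoe
2    A    49       2    Zoe
3    C    73       4  Quinn
7    F    55       5    Zoe
sort by mins:
  zone  mins  riders driver
2    A    49       2    Zoe
0    D    51       1    Zoe
7    F    55       5    Zoe
3    C    73       4  Quinn
1    E    90       4    Zoe
add column mins_times_riders = t['mins'] * t['riders']:
  zone  mins  riders driver  mins_times_riders
2    A    49       2    Zoe                 98
0    D    51       1    Zoe                 51
7    F    55       5    Zoe                275
3    C    73       4  Quinn                292
1    E    90       4    Zoe                360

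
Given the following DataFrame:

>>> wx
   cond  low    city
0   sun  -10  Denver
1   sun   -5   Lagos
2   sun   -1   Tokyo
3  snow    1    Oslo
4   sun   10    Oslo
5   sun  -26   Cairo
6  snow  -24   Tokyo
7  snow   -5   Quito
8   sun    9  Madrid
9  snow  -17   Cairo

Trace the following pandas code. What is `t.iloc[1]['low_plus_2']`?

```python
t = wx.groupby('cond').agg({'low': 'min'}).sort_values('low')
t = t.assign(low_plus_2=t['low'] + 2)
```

group by cond, min of low:
      low
cond     
snow  -24
sun   -26
sort by low:
      low
cond     
sun   -26
snow  -24
add column low_plus_2 = t['low'] + 2:
      low  low_plus_2
cond                 
sun   -26         -24
snow  -24         -22
Finally, value at position 1, column 'low_plus_2' = -22.

-22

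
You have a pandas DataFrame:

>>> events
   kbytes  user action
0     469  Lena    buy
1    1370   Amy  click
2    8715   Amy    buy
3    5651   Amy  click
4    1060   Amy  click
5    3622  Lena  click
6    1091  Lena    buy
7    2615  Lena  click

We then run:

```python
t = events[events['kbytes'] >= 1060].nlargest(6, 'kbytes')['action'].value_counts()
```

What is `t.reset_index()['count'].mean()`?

3.0

filter rows where kbytes >= 1060:
   kbytes  user action
1    1370   Amy  click
2    8715   Amy    buy
3    5651   Amy  click
4    1060   Amy  click
5    3622  Lena  click
6    1091  Lena    buy
7    2615  Lena  click
take 6 rows with largest kbytes:
   kbytes  user action
2    8715   Amy    buy
3    5651   Amy  click
5    3622  Lena  click
7    2615  Lena  click
1    1370   Amy  click
6    1091  Lena    buy
value_counts of action:
action
click    4
buy      2
Name: count, dtype: int64
reset_index():
  action  count
0  click      4
1    buy      2
Taking the mean of column 'count' gives 3.0.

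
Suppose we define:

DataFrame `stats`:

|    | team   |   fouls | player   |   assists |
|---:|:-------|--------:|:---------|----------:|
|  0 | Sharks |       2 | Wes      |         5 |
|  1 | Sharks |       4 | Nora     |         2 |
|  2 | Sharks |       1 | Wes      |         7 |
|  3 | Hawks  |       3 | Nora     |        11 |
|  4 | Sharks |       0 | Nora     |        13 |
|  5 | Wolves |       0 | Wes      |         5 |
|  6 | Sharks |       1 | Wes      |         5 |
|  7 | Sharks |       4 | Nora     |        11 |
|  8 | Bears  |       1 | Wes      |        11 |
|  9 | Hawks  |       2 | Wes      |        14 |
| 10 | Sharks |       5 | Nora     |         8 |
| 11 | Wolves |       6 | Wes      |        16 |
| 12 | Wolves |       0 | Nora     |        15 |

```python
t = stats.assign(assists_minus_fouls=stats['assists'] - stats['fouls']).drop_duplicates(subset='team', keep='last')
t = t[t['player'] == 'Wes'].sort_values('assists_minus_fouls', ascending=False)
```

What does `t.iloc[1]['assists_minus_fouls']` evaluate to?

10

add column assists_minus_fouls = stats['assists'] - stats['fouls']:
      team  fouls player  assists  assists_minus_fouls
0   Sharks      2    Wes        5                    3
1   Sharks      4   Nora        2                   -2
2   Sharks      1    Wes        7                    6
3    Hawks      3   Nora       11                    8
4   Sharks      0   Nora       13                   13
5   Wolves      0    Wes        5                    5
6   Sharks      1    Wes        5                    4
7   Sharks      4   Nora       11                    7
8    Bears      1    Wes       11                   10
9    Hawks      2    Wes       14                   12
10  Sharks      5   Nora        8                    3
11  Wolves      6    Wes       16                   10
12  Wolves      0   Nora       15                   15
drop duplicate team (keep=last):
      team  fouls player  assists  assists_minus_fouls
8    Bears      1    Wes       11                   10
9    Hawks      2    Wes       14                   12
10  Sharks      5   Nora        8                    3
12  Wolves      0   Nora       15                   15
filter rows where player == 'Wes':
    team  fouls player  assists  assists_minus_fouls
8  Bears      1    Wes       11                   10
9  Hawks      2    Wes       14                   12
sort by assists_minus_fouls descending:
    team  fouls player  assists  assists_minus_fouls
9  Hawks      2    Wes       14                   12
8  Bears      1    Wes       11                   10
Reading off the value at position 1, column 'assists_minus_fouls', we get 10.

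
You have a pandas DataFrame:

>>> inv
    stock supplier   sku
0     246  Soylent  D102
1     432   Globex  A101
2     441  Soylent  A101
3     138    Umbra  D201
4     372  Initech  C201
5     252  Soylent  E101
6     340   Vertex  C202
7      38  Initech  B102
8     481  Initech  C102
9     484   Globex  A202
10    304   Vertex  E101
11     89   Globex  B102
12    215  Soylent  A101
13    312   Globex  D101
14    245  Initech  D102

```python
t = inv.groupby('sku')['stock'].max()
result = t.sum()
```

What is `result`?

group by sku, max of stock:
sku
A101    441
A202    484
B102     89
C102    481
C201    372
C202    340
D101    312
D102    246
D201    138
E101    304
Name: stock, dtype: int64
Finally, sum of the resulting series = 3207.

3207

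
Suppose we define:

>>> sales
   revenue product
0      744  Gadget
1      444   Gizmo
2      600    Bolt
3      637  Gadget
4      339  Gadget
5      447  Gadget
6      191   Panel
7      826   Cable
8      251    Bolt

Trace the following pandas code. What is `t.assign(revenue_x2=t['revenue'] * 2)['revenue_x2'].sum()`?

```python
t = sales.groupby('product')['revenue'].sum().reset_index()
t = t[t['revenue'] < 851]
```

2922

group by product, sum of revenue:
product
Bolt       851
Cable      826
Gadget    2167
Gizmo      444
Panel      191
Name: revenue, dtype: int64
reset_index():
  product  revenue
0    Bolt      851
1   Cable      826
2  Gadget     2167
3   Gizmo      444
4   Panel      191
filter rows where revenue < 851:
  product  revenue
1   Cable      826
3   Gizmo      444
4   Panel      191
add column revenue_x2 = t['revenue'] * 2:
  product  revenue  revenue_x2
1   Cable      826        1652
3   Gizmo      444         888
4   Panel      191         382
Reading off the sum of column 'revenue_x2', we get 2922.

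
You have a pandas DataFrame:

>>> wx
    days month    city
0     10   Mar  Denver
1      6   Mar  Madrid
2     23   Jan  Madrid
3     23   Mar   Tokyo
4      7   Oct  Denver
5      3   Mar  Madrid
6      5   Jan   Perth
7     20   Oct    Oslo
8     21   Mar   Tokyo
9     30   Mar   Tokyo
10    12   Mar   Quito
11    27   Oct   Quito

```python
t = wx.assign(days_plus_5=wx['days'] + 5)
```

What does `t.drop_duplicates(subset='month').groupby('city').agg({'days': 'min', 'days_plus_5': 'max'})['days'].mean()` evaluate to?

add column days_plus_5 = wx['days'] + 5:
    days month    city  days_plus_5
0     10   Mar  Denver           15
1      6   Mar  Madrid           11
2     23   Jan  Madrid           28
3     23   Mar   Tokyo           28
4      7   Oct  Denver           12
5      3   Mar  Madrid            8
6      5   Jan   Perth           10
7     20   Oct    Oslo           25
8     21   Mar   Tokyo           26
9     30   Mar   Tokyo           35
10    12   Mar   Quito           17
11    27   Oct   Quito           32
drop duplicate month (keep=first):
   days month    city  days_plus_5
0    10   Mar  Denver           15
2    23   Jan  Madrid           28
4     7   Oct  Denver           12
group by city: min(days), max(days_plus_5):
        days  days_plus_5
city                     
Denver     7           15
Madrid    23           28
The mean of column 'days' is 15.0.

15.0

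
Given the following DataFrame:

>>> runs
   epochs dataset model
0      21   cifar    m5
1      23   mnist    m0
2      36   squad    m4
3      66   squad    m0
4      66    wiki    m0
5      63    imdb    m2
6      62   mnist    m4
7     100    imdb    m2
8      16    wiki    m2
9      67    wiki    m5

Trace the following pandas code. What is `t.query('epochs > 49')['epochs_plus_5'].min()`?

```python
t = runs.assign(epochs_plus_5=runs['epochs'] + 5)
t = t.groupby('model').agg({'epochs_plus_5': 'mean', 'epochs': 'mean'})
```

add column epochs_plus_5 = runs['epochs'] + 5:
   epochs dataset model  epochs_plus_5
0      21   cifar    m5             26
1      23   mnist    m0             28
2      36   squad    m4             41
3      66   squad    m0             71
4      66    wiki    m0             71
5      63    imdb    m2             68
6      62   mnist    m4             67
7     100    imdb    m2            105
8      16    wiki    m2             21
9      67    wiki    m5             72
group by model: mean(epochs_plus_5), mean(epochs):
       epochs_plus_5     epochs
model                          
m0         56.666667  51.666667
m2         64.666667  59.666667
m4         54.000000  49.000000
m5         49.000000  44.000000
filter rows where epochs > 49:
       epochs_plus_5     epochs
model                          
m0         56.666667  51.666667
m2         64.666667  59.666667
Hence 56.6666666667.

56.6666666667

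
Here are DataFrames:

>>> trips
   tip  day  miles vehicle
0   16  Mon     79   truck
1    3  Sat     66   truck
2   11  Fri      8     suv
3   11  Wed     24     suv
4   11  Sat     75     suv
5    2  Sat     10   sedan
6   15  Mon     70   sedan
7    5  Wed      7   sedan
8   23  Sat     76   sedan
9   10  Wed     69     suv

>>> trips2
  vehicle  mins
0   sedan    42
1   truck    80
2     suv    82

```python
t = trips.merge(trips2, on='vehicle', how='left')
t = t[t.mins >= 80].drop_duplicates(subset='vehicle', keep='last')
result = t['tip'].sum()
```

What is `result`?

merge on 'vehicle' (how='left') → 10 rows:
   tip  day  miles vehicle  mins
0   16  Mon     79   truck    80
1    3  Sat     66   truck    80
2   11  Fri      8     suv    82
3   11  Wed     24     suv    82
4   11  Sat     75     suv    82
5    2  Sat     10   sedan    42
6   15  Mon     70   sedan    42
7    5  Wed      7   sedan    42
8   23  Sat     76   sedan    42
9   10  Wed     69     suv    82
filter rows where mins >= 80:
   tip  day  miles vehicle  mins
0   16  Mon     79   truck    80
1    3  Sat     66   truck    80
2   11  Fri      8     suv    82
3   11  Wed     24     suv    82
4   11  Sat     75     suv    82
9   10  Wed     69     suv    82
drop duplicate vehicle (keep=last):
   tip  day  miles vehicle  mins
1    3  Sat     66   truck    80
9   10  Wed     69     suv    82
Taking the sum of column 'tip' gives 13.

13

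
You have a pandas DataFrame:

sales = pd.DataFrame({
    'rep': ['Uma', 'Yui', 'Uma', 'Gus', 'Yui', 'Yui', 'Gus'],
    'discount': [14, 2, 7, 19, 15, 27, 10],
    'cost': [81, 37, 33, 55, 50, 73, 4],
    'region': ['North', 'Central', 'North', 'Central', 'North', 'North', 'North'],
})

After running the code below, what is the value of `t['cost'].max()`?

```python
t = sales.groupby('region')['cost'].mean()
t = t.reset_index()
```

group by region, mean of cost:
region
Central    46.0
North      48.2
Name: cost, dtype: float64
reset_index():
    region  cost
0  Central  46.0
1    North  48.2
Taking the max of column 'cost' gives 48.2.

48.2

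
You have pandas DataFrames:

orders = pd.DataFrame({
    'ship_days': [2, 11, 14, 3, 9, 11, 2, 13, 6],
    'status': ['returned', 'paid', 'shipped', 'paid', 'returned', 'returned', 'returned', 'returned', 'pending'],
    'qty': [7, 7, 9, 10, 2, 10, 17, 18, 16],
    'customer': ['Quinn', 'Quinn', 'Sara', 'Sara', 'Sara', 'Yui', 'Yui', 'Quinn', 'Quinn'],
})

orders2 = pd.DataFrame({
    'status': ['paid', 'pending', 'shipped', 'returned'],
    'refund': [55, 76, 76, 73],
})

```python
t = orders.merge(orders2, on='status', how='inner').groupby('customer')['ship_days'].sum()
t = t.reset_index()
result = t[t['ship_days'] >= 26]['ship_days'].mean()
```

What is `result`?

merge on 'status' (how='inner') → 9 rows:
   ship_days    status  qty customer  refund
0          2  returned    7    Quinn      73
1         11      paid    7    Quinn      55
2         14   shipped    9     Sara      76
3          3      paid   10     Sara      55
4          9  returned    2     Sara      73
5         11  returned   10      Yui      73
6          2  returned   17      Yui      73
7         13  returned   18    Quinn      73
8          6   pending   16    Quinn      76
group by customer, sum of ship_days:
customer
Quinn    32
Sara     26
Yui      13
Name: ship_days, dtype: int64
reset_index():
  customer  ship_days
0    Quinn         32
1     Sara         26
2      Yui         13
filter rows where ship_days >= 26:
  customer  ship_days
0    Quinn         32
1     Sara         26

29.0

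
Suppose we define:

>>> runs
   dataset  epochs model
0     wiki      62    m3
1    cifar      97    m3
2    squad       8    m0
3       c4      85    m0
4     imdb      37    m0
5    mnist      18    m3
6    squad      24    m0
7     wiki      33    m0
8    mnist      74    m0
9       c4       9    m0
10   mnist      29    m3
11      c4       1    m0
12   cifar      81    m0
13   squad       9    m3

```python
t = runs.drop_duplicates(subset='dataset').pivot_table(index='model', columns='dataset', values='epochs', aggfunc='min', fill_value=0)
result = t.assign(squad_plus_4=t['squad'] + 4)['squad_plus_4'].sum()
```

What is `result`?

16

drop duplicate dataset (keep=first):
  dataset  epochs model
0    wiki      62    m3
1   cifar      97    m3
2   squad       8    m0
3      c4      85    m0
4    imdb      37    m0
5   mnist      18    m3
pivot: rows=model, cols=dataset, min(epochs):
dataset  c4  cifar  imdb  mnist  squad  wiki
model                                       
m0       85      0    37      0      8     0
m3        0     97     0     18      0    62
add column squad_plus_4 = t['squad'] + 4:
dataset  c4  cifar  imdb  mnist  squad  wiki  squad_plus_4
model                                                     
m0       85      0    37      0      8     0            12
m3        0     97     0     18      0    62             4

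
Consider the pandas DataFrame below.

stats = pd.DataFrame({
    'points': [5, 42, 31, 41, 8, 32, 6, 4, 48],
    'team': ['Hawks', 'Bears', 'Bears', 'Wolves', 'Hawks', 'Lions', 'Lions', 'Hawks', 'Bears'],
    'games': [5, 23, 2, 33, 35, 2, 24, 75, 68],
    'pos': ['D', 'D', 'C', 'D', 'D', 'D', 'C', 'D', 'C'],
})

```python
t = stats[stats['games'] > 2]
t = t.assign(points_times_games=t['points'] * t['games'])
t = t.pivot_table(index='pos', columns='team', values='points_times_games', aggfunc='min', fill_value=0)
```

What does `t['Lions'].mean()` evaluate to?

filter rows where games > 2:
   points    team  games pos
0       5   Hawks      5   D
1      42   Bears     23   D
3      41  Wolves     33   D
4       8   Hawks     35   D
6       6   Lions     24   C
7       4   Hawks     75   D
8      48   Bears     68   C
add column points_times_games = t['points'] * t['games']:
   points    team  games pos  points_times_games
0       5   Hawks      5   D                  25
1      42   Bears     23   D                 966
3      41  Wolves     33   D                1353
4       8   Hawks     35   D                 280
6       6   Lions     24   C                 144
7       4   Hawks     75   D                 300
8      48   Bears     68   C                3264
pivot: rows=pos, cols=team, min(points_times_games):
team  Bears  Hawks  Lions  Wolves
pos                              
C      3264      0    144       0
D       966     25      0    1353
Finally, mean of column 'Lions' = 72.0.

72.0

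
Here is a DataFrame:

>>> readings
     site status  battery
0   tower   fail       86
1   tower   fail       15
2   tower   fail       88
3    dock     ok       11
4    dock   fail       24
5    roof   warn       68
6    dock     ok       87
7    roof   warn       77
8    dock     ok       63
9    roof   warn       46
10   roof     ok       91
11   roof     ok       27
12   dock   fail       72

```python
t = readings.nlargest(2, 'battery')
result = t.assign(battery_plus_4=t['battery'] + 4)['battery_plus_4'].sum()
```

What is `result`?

take 2 rows with largest battery:
     site status  battery
10   roof     ok       91
2   tower   fail       88
add column battery_plus_4 = t['battery'] + 4:
     site status  battery  battery_plus_4
10   roof     ok       91              95
2   tower   fail       88              92

187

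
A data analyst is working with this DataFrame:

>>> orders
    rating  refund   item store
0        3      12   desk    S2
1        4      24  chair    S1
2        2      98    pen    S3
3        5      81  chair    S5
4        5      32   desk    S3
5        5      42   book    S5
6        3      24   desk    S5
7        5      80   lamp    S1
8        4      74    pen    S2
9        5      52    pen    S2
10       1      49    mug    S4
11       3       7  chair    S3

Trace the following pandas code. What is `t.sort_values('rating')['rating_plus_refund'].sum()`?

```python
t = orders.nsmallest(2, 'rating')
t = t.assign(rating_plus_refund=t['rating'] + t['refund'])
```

150

take 2 rows with smallest rating:
    rating  refund item store
10       1      49  mug    S4
2        2      98  pen    S3
add column rating_plus_refund = t['rating'] + t['refund']:
    rating  refund item store  rating_plus_refund
10       1      49  mug    S4                  50
2        2      98  pen    S3                 100
sort by rating:
    rating  refund item store  rating_plus_refund
10       1      49  mug    S4                  50
2        2      98  pen    S3                 100
Then the sum of column 'rating_plus_refund': 150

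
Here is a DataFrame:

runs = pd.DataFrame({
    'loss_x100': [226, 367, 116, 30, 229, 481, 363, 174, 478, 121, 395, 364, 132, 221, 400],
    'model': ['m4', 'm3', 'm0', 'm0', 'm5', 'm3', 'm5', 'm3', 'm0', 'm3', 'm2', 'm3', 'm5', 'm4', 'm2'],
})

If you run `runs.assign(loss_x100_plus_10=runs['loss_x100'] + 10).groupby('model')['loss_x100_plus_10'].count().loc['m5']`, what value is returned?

3

add column loss_x100_plus_10 = runs['loss_x100'] + 10:
    loss_x100 model  loss_x100_plus_10
0         226    m4                236
1         367    m3                377
2         116    m0                126
3          30    m0                 40
4         229    m5                239
5         481    m3                491
6         363    m5                373
7         174    m3                184
8         478    m0                488
9         121    m3                131
10        395    m2                405
11        364    m3                374
12        132    m5                142
13        221    m4                231
14        400    m2                410
group by model, count of loss_x100_plus_10:
model
m0    3
m2    2
m3    5
m4    2
m5    3
Name: loss_x100_plus_10, dtype: int64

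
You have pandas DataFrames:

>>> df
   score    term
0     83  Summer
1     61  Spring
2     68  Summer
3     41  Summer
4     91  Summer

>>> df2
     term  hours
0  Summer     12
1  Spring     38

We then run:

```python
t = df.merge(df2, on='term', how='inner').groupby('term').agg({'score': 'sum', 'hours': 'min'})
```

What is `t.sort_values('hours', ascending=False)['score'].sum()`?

344

merge on 'term' (how='inner') → 5 rows:
   score    term  hours
0     83  Summer     12
1     61  Spring     38
2     68  Summer     12
3     41  Summer     12
4     91  Summer     12
group by term: sum(score), min(hours):
        score  hours
term                
Spring     61     38
Summer    283     12
sort by hours descending:
        score  hours
term                
Spring     61     38
Summer    283     12
sum of column 'score' → 344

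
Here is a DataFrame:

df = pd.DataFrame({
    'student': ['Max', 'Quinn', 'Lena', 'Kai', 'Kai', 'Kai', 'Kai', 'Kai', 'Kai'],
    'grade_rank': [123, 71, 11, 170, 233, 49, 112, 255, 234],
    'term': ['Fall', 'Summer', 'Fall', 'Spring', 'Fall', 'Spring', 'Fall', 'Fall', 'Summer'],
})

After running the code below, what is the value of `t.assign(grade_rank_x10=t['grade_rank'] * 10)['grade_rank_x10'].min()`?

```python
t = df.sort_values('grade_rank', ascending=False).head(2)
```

2340

sort by grade_rank descending:
  student  grade_rank    term
7     Kai         255    Fall
8     Kai         234  Summer
4     Kai         233    Fall
3     Kai         170  Spring
0     Max         123    Fall
6     Kai         112    Fall
1   Quinn          71  Summer
5     Kai          49  Spring
2    Lena          11    Fall
take first 2 rows:
  student  grade_rank    term
7     Kai         255    Fall
8     Kai         234  Summer
add column grade_rank_x10 = t['grade_rank'] * 10:
  student  grade_rank    term  grade_rank_x10
7     Kai         255    Fall            2550
8     Kai         234  Summer            2340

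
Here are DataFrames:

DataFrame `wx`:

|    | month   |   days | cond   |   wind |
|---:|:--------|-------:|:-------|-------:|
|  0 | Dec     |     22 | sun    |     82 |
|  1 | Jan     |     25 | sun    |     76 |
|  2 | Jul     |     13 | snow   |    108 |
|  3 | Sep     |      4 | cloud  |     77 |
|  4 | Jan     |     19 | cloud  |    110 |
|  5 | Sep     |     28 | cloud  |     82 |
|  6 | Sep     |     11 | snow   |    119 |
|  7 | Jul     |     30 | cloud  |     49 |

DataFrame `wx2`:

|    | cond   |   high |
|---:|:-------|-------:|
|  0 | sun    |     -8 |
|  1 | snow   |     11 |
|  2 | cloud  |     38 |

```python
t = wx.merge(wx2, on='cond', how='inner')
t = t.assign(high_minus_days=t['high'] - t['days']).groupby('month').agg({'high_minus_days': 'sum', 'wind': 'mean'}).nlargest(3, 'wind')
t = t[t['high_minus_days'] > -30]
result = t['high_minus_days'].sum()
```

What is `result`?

30

merge on 'cond' (how='inner') → 8 rows:
  month  days   cond  wind  high
0   Dec    22    sun    82    -8
1   Jan    25    sun    76    -8
2   Jul    13   snow   108    11
3   Sep     4  cloud    77    38
4   Jan    19  cloud   110    38
5   Sep    28  cloud    82    38
6   Sep    11   snow   119    11
7   Jul    30  cloud    49    38
add column high_minus_days = t['high'] - t['days']:
  month  days   cond  wind  high  high_minus_days
0   Dec    22    sun    82    -8              -30
1   Jan    25    sun    76    -8              -33
2   Jul    13   snow   108    11               -2
3   Sep     4  cloud    77    38               34
4   Jan    19  cloud   110    38               19
5   Sep    28  cloud    82    38               10
6   Sep    11   snow   119    11                0
7   Jul    30  cloud    49    38                8
group by month: sum(high_minus_days), mean(wind):
       high_minus_days       wind
month                            
Dec                -30  82.000000
Jan                -14  93.000000
Jul                  6  78.500000
Sep                 44  92.666667
take 3 rows with largest wind:
       high_minus_days       wind
month                            
Jan                -14  93.000000
Sep                 44  92.666667
Dec                -30  82.000000
filter rows where high_minus_days > -30:
       high_minus_days       wind
month                            
Jan                -14  93.000000
Sep                 44  92.666667
Then the sum of column 'high_minus_days': 30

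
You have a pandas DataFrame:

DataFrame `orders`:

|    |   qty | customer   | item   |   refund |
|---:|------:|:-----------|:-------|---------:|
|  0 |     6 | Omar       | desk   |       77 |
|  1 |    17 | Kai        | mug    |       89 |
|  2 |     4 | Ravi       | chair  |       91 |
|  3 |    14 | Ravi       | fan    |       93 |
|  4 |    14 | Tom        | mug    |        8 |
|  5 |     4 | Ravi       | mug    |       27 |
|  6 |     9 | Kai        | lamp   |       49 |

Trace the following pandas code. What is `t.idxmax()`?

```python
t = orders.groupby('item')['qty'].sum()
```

group by item, sum of qty:
item
chair     4
desk      6
fan      14
lamp      9
mug      35
Name: qty, dtype: int64
Then the label with the largest value: mug

mug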